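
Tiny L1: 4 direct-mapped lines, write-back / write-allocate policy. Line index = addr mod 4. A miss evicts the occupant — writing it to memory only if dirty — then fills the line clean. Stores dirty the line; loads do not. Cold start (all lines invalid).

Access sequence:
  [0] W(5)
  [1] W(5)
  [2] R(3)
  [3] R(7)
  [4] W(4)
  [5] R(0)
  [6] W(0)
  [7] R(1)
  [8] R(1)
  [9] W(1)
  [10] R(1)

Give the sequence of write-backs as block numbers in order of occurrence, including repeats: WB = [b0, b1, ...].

0: W B5 -> L1 miss  d=D]
1: W B5 -> L1 hit  d=D]
2: R B3 -> L3 miss  d=-]
3: R B7 -> L3 miss  d=-]
4: W B4 -> L0 miss  d=D]
5: R B0 -> L0 miss wb->B4  d=-]
6: W B0 -> L0 hit  d=D]
7: R B1 -> L1 miss wb->B5  d=-]
8: R B1 -> L1 hit  d=-]
9: W B1 -> L1 hit  d=D]
10: R B1 -> L1 hit  d=D]

WB = [4, 5]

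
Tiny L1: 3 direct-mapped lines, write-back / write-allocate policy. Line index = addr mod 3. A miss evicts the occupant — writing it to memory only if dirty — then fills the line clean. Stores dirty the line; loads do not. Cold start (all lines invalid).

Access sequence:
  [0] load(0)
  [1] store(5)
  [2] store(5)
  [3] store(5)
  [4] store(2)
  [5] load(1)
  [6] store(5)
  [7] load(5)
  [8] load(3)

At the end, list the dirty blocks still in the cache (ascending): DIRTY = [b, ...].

DIRTY = [5]

  0 | R B0 → L0 miss [-]
  1 | W B5 → L2 miss [D]
  2 | W B5 → L2 hit [D]
  3 | W B5 → L2 hit [D]
  4 | W B2 → L2 miss wb→B5 [D]
  5 | R B1 → L1 miss [-]
  6 | W B5 → L2 miss wb→B2 [D]
  7 | R B5 → L2 hit [D]
  8 | R B3 → L0 miss [-]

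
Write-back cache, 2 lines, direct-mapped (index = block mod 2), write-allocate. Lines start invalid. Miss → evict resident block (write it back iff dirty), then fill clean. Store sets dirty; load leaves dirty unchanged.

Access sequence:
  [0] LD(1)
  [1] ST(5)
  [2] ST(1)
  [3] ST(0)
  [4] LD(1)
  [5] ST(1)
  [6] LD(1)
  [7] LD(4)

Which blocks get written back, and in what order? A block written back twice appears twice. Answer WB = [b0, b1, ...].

WB = [5, 0]

0: R B1 -> L1 miss  d=-]
1: W B5 -> L1 miss  d=D]
2: W B1 -> L1 miss wb->B5  d=D]
3: W B0 -> L0 miss  d=D]
4: R B1 -> L1 hit  d=D]
5: W B1 -> L1 hit  d=D]
6: R B1 -> L1 hit  d=D]
7: R B4 -> L0 miss wb->B0  d=-]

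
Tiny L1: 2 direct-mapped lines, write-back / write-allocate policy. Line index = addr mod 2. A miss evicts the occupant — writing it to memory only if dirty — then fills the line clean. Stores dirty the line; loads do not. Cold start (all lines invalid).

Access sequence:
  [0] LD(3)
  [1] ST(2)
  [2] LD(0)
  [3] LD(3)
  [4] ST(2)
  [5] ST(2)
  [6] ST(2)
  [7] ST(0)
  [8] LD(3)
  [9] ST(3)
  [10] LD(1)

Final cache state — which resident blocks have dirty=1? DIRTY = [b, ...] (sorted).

DIRTY = [0]

0: R B3 → L1 miss [-]
1: W B2 → L0 miss [D]
2: R B0 → L0 miss wb→B2 [-]
3: R B3 → L1 hit [-]
4: W B2 → L0 miss [D]
5: W B2 → L0 hit [D]
6: W B2 → L0 hit [D]
7: W B0 → L0 miss wb→B2 [D]
8: R B3 → L1 hit [-]
9: W B3 → L1 hit [D]
10: R B1 → L1 miss wb→B3 [-]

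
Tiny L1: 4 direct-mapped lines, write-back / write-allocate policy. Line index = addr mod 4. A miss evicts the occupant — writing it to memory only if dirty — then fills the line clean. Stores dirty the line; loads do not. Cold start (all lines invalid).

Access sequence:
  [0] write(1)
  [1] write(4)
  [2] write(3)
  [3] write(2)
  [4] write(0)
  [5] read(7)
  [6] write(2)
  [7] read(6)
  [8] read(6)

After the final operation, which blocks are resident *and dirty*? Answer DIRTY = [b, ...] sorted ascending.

DIRTY = [0, 1]

  0 | W B1 → L1 miss [D]
  1 | W B4 → L0 miss [D]
  2 | W B3 → L3 miss [D]
  3 | W B2 → L2 miss [D]
  4 | W B0 → L0 miss wb→B4 [D]
  5 | R B7 → L3 miss wb→B3 [-]
  6 | W B2 → L2 hit [D]
  7 | R B6 → L2 miss wb→B2 [-]
  8 | R B6 → L2 hit [-]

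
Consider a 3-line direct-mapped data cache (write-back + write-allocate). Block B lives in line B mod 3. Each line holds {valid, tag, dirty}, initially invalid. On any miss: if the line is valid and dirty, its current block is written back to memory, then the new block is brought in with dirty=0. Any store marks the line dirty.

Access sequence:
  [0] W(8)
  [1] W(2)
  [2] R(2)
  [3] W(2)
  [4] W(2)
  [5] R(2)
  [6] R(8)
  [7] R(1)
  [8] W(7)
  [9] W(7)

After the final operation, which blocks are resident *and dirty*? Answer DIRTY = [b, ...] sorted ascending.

DIRTY = [7]

0: W B8 -> L2 miss  d=D]
1: W B2 -> L2 miss wb->B8  d=D]
2: R B2 -> L2 hit  d=D]
3: W B2 -> L2 hit  d=D]
4: W B2 -> L2 hit  d=D]
5: R B2 -> L2 hit  d=D]
6: R B8 -> L2 miss wb->B2  d=-]
7: R B1 -> L1 miss  d=-]
8: W B7 -> L1 miss  d=D]
9: W B7 -> L1 hit  d=D]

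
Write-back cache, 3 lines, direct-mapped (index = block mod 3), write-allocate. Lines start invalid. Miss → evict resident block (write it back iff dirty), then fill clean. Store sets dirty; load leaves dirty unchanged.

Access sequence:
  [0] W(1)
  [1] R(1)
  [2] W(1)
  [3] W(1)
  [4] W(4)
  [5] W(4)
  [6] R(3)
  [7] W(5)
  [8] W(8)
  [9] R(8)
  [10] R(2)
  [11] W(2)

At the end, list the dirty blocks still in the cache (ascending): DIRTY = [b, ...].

DIRTY = [2, 4]

0: W B1 -> L1 miss  d=D]
1: R B1 -> L1 hit  d=D]
2: W B1 -> L1 hit  d=D]
3: W B1 -> L1 hit  d=D]
4: W B4 -> L1 miss wb->B1  d=D]
5: W B4 -> L1 hit  d=D]
6: R B3 -> L0 miss  d=-]
7: W B5 -> L2 miss  d=D]
8: W B8 -> L2 miss wb->B5  d=D]
9: R B8 -> L2 hit  d=D]
10: R B2 -> L2 miss wb->B8  d=-]
11: W B2 -> L2 hit  d=D]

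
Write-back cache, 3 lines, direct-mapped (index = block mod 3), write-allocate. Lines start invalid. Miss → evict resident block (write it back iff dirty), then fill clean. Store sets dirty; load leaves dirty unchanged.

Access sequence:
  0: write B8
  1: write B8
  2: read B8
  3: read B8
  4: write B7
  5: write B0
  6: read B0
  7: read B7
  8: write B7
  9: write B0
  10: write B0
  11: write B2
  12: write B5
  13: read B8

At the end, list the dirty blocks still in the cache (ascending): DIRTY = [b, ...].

0: W B8 -> L2 miss  d=D]
1: W B8 -> L2 hit  d=D]
2: R B8 -> L2 hit  d=D]
3: R B8 -> L2 hit  d=D]
4: W B7 -> L1 miss  d=D]
5: W B0 -> L0 miss  d=D]
6: R B0 -> L0 hit  d=D]
7: R B7 -> L1 hit  d=D]
8: W B7 -> L1 hit  d=D]
9: W B0 -> L0 hit  d=D]
10: W B0 -> L0 hit  d=D]
11: W B2 -> L2 miss wb->B8  d=D]
12: W B5 -> L2 miss wb->B2  d=D]
13: R B8 -> L2 miss wb->B5  d=-]

DIRTY = [0, 7]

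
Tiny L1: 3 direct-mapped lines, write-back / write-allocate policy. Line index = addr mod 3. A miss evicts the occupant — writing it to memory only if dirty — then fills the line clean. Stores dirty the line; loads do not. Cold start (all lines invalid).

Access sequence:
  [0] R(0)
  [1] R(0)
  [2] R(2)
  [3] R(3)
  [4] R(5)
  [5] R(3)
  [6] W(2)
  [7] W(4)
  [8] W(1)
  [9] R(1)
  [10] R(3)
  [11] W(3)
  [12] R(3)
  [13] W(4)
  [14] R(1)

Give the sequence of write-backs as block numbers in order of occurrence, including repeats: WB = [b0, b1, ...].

WB = [4, 1, 4]

0: R B0 -> L0 miss  d=-]
1: R B0 -> L0 hit  d=-]
2: R B2 -> L2 miss  d=-]
3: R B3 -> L0 miss  d=-]
4: R B5 -> L2 miss  d=-]
5: R B3 -> L0 hit  d=-]
6: W B2 -> L2 miss  d=D]
7: W B4 -> L1 miss  d=D]
8: W B1 -> L1 miss wb->B4  d=D]
9: R B1 -> L1 hit  d=D]
10: R B3 -> L0 hit  d=-]
11: W B3 -> L0 hit  d=D]
12: R B3 -> L0 hit  d=D]
13: W B4 -> L1 miss wb->B1  d=D]
14: R B1 -> L1 miss wb->B4  d=-]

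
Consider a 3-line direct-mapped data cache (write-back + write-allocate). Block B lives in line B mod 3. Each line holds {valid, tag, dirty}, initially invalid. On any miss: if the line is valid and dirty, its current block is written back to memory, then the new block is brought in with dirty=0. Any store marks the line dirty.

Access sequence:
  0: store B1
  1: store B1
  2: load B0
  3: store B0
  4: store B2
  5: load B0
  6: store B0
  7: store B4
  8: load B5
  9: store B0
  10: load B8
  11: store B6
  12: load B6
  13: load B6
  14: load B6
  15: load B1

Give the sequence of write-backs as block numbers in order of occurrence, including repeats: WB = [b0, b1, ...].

0: W B1 → L1 miss [D]
1: W B1 → L1 hit [D]
2: R B0 → L0 miss [-]
3: W B0 → L0 hit [D]
4: W B2 → L2 miss [D]
5: R B0 → L0 hit [D]
6: W B0 → L0 hit [D]
7: W B4 → L1 miss wb→B1 [D]
8: R B5 → L2 miss wb→B2 [-]
9: W B0 → L0 hit [D]
10: R B8 → L2 miss [-]
11: W B6 → L0 miss wb→B0 [D]
12: R B6 → L0 hit [D]
13: R B6 → L0 hit [D]
14: R B6 → L0 hit [D]
15: R B1 → L1 miss wb→B4 [-]

WB = [1, 2, 0, 4]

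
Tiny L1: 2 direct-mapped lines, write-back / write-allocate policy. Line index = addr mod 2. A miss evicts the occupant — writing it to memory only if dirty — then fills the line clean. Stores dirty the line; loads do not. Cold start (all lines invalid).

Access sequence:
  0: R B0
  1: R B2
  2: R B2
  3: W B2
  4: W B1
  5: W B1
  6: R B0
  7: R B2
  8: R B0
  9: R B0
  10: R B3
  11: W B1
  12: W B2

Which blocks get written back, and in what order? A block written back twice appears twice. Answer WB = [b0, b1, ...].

0: R B0 → L0 miss [-]
1: R B2 → L0 miss [-]
2: R B2 → L0 hit [-]
3: W B2 → L0 hit [D]
4: W B1 → L1 miss [D]
5: W B1 → L1 hit [D]
6: R B0 → L0 miss wb→B2 [-]
7: R B2 → L0 miss [-]
8: R B0 → L0 miss [-]
9: R B0 → L0 hit [-]
10: R B3 → L1 miss wb→B1 [-]
11: W B1 → L1 miss [D]
12: W B2 → L0 miss [D]

WB = [2, 1]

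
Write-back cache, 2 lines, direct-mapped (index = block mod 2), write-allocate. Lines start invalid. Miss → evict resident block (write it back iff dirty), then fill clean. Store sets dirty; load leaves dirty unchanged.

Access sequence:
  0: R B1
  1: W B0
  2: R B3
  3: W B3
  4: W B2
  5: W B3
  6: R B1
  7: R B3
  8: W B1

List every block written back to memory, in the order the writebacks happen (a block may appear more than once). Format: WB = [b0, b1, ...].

  0 | R B1 → L1 miss [-]
  1 | W B0 → L0 miss [D]
  2 | R B3 → L1 miss [-]
  3 | W B3 → L1 hit [D]
  4 | W B2 → L0 miss wb→B0 [D]
  5 | W B3 → L1 hit [D]
  6 | R B1 → L1 miss wb→B3 [-]
  7 | R B3 → L1 miss [-]
  8 | W B1 → L1 miss [D]

WB = [0, 3]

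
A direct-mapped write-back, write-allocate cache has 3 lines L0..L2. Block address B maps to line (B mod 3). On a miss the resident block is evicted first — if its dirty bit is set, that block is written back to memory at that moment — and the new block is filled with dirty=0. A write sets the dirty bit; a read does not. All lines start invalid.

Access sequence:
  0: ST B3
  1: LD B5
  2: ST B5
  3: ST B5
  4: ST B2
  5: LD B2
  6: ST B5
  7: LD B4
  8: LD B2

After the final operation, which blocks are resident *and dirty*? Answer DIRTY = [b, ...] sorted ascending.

0: W B3 → L0 miss [D]
1: R B5 → L2 miss [-]
2: W B5 → L2 hit [D]
3: W B5 → L2 hit [D]
4: W B2 → L2 miss wb→B5 [D]
5: R B2 → L2 hit [D]
6: W B5 → L2 miss wb→B2 [D]
7: R B4 → L1 miss [-]
8: R B2 → L2 miss wb→B5 [-]

DIRTY = [3]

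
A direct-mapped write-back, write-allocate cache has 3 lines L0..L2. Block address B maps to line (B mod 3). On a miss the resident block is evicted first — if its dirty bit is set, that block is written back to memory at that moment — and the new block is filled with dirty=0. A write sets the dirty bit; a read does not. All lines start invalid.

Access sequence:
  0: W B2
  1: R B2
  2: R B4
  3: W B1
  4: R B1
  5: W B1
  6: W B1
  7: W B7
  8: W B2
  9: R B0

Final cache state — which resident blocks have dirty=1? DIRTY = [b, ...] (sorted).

DIRTY = [2, 7]

0: W B2 -> L2 miss  d=D]
1: R B2 -> L2 hit  d=D]
2: R B4 -> L1 miss  d=-]
3: W B1 -> L1 miss  d=D]
4: R B1 -> L1 hit  d=D]
5: W B1 -> L1 hit  d=D]
6: W B1 -> L1 hit  d=D]
7: W B7 -> L1 miss wb->B1  d=D]
8: W B2 -> L2 hit  d=D]
9: R B0 -> L0 miss  d=-]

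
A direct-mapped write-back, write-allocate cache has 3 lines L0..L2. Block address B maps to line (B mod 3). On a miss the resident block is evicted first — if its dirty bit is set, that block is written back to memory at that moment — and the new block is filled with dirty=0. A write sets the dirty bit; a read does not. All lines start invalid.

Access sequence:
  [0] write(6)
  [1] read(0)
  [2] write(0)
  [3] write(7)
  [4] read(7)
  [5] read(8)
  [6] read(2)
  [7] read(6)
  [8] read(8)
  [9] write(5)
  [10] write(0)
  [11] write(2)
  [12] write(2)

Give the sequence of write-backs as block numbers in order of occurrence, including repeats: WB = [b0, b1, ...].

0: W B6 -> L0 miss  d=D]
1: R B0 -> L0 miss wb->B6  d=-]
2: W B0 -> L0 hit  d=D]
3: W B7 -> L1 miss  d=D]
4: R B7 -> L1 hit  d=D]
5: R B8 -> L2 miss  d=-]
6: R B2 -> L2 miss  d=-]
7: R B6 -> L0 miss wb->B0  d=-]
8: R B8 -> L2 miss  d=-]
9: W B5 -> L2 miss  d=D]
10: W B0 -> L0 miss  d=D]
11: W B2 -> L2 miss wb->B5  d=D]
12: W B2 -> L2 hit  d=D]

WB = [6, 0, 5]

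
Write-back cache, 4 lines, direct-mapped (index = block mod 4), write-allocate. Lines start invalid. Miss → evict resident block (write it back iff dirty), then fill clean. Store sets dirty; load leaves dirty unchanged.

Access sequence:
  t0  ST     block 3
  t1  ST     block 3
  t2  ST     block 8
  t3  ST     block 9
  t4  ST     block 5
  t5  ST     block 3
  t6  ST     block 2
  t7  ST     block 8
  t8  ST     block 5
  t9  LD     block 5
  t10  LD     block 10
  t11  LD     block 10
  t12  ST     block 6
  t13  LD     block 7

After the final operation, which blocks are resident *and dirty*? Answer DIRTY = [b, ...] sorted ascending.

DIRTY = [5, 6, 8]

  0 | W B3 → L3 miss [D]
  1 | W B3 → L3 hit [D]
  2 | W B8 → L0 miss [D]
  3 | W B9 → L1 miss [D]
  4 | W B5 → L1 miss wb→B9 [D]
  5 | W B3 → L3 hit [D]
  6 | W B2 → L2 miss [D]
  7 | W B8 → L0 hit [D]
  8 | W B5 → L1 hit [D]
  9 | R B5 → L1 hit [D]
  10 | R B10 → L2 miss wb→B2 [-]
  11 | R B10 → L2 hit [-]
  12 | W B6 → L2 miss [D]
  13 | R B7 → L3 miss wb→B3 [-]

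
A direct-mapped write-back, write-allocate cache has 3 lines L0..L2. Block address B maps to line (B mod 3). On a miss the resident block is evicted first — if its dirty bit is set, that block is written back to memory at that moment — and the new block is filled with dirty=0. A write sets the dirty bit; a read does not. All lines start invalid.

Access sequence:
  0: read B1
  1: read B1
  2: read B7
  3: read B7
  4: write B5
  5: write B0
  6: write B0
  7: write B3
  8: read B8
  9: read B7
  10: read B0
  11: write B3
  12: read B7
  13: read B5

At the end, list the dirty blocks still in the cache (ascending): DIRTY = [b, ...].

DIRTY = [3]

  0 | R B1 → L1 miss [-]
  1 | R B1 → L1 hit [-]
  2 | R B7 → L1 miss [-]
  3 | R B7 → L1 hit [-]
  4 | W B5 → L2 miss [D]
  5 | W B0 → L0 miss [D]
  6 | W B0 → L0 hit [D]
  7 | W B3 → L0 miss wb→B0 [D]
  8 | R B8 → L2 miss wb→B5 [-]
  9 | R B7 → L1 hit [-]
  10 | R B0 → L0 miss wb→B3 [-]
  11 | W B3 → L0 miss [D]
  12 | R B7 → L1 hit [-]
  13 | R B5 → L2 miss [-]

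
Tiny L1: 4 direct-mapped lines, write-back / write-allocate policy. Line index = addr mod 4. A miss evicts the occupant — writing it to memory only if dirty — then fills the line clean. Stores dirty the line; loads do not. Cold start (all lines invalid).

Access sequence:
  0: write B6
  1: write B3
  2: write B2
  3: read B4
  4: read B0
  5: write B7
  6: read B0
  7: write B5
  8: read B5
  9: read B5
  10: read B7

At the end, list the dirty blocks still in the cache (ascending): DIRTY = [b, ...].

0: W B6 → L2 miss [D]
1: W B3 → L3 miss [D]
2: W B2 → L2 miss wb→B6 [D]
3: R B4 → L0 miss [-]
4: R B0 → L0 miss [-]
5: W B7 → L3 miss wb→B3 [D]
6: R B0 → L0 hit [-]
7: W B5 → L1 miss [D]
8: R B5 → L1 hit [D]
9: R B5 → L1 hit [D]
10: R B7 → L3 hit [D]

DIRTY = [2, 5, 7]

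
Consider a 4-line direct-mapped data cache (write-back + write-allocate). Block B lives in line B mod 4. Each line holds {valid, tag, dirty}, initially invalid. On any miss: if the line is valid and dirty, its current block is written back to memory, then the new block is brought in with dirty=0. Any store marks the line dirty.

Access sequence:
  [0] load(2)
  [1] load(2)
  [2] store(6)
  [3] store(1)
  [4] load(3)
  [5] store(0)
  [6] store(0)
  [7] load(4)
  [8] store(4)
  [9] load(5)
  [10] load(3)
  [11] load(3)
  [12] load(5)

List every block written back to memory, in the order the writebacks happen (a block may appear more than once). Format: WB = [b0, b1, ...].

WB = [0, 1]

0: R B2 -> L2 miss  d=-]
1: R B2 -> L2 hit  d=-]
2: W B6 -> L2 miss  d=D]
3: W B1 -> L1 miss  d=D]
4: R B3 -> L3 miss  d=-]
5: W B0 -> L0 miss  d=D]
6: W B0 -> L0 hit  d=D]
7: R B4 -> L0 miss wb->B0  d=-]
8: W B4 -> L0 hit  d=D]
9: R B5 -> L1 miss wb->B1  d=-]
10: R B3 -> L3 hit  d=-]
11: R B3 -> L3 hit  d=-]
12: R B5 -> L1 hit  d=-]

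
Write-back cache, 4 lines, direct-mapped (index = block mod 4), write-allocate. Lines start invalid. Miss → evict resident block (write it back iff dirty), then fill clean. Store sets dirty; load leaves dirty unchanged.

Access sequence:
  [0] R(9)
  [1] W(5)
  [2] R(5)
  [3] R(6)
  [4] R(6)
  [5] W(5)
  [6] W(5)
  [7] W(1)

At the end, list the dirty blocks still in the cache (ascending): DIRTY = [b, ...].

  0 | R B9 → L1 miss [-]
  1 | W B5 → L1 miss [D]
  2 | R B5 → L1 hit [D]
  3 | R B6 → L2 miss [-]
  4 | R B6 → L2 hit [-]
  5 | W B5 → L1 hit [D]
  6 | W B5 → L1 hit [D]
  7 | W B1 → L1 miss wb→B5 [D]

DIRTY = [1]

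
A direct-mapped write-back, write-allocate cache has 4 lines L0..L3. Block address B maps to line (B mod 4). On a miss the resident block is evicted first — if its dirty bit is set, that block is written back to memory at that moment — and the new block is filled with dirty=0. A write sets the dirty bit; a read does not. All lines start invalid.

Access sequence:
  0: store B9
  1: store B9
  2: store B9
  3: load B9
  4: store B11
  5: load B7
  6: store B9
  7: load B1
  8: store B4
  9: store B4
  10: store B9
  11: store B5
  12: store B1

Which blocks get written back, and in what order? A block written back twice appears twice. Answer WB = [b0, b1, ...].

WB = [11, 9, 9, 5]

  0 | W B9 → L1 miss [D]
  1 | W B9 → L1 hit [D]
  2 | W B9 → L1 hit [D]
  3 | R B9 → L1 hit [D]
  4 | W B11 → L3 miss [D]
  5 | R B7 → L3 miss wb→B11 [-]
  6 | W B9 → L1 hit [D]
  7 | R B1 → L1 miss wb→B9 [-]
  8 | W B4 → L0 miss [D]
  9 | W B4 → L0 hit [D]
  10 | W B9 → L1 miss [D]
  11 | W B5 → L1 miss wb→B9 [D]
  12 | W B1 → L1 miss wb→B5 [D]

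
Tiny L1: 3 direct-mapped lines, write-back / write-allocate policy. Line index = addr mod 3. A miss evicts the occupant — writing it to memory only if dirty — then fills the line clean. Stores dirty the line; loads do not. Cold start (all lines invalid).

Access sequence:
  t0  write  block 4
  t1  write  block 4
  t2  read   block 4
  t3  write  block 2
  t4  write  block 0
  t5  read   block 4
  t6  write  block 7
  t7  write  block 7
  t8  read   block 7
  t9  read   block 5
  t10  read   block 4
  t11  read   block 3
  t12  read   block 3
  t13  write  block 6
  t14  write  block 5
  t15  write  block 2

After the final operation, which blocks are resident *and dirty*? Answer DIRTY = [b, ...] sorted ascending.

0: W B4 -> L1 miss  d=D]
1: W B4 -> L1 hit  d=D]
2: R B4 -> L1 hit  d=D]
3: W B2 -> L2 miss  d=D]
4: W B0 -> L0 miss  d=D]
5: R B4 -> L1 hit  d=D]
6: W B7 -> L1 miss wb->B4  d=D]
7: W B7 -> L1 hit  d=D]
8: R B7 -> L1 hit  d=D]
9: R B5 -> L2 miss wb->B2  d=-]
10: R B4 -> L1 miss wb->B7  d=-]
11: R B3 -> L0 miss wb->B0  d=-]
12: R B3 -> L0 hit  d=-]
13: W B6 -> L0 miss  d=D]
14: W B5 -> L2 hit  d=D]
15: W B2 -> L2 miss wb->B5  d=D]

DIRTY = [2, 6]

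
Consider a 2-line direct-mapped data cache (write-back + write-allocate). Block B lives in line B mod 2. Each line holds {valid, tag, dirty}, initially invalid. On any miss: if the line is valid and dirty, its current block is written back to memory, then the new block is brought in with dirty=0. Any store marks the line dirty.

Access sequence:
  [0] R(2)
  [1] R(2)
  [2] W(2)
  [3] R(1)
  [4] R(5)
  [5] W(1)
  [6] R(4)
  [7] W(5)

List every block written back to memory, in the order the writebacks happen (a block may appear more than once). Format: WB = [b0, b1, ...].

  0 | R B2 → L0 miss [-]
  1 | R B2 → L0 hit [-]
  2 | W B2 → L0 hit [D]
  3 | R B1 → L1 miss [-]
  4 | R B5 → L1 miss [-]
  5 | W B1 → L1 miss [D]
  6 | R B4 → L0 miss wb→B2 [-]
  7 | W B5 → L1 miss wb→B1 [D]

WB = [2, 1]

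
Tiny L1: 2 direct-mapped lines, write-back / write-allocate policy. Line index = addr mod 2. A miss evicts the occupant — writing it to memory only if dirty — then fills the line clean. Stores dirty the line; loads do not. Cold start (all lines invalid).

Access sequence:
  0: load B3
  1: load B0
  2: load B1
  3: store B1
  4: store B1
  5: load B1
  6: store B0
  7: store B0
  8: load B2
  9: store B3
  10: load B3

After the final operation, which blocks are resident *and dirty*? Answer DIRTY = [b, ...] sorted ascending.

  0 | R B3 → L1 miss [-]
  1 | R B0 → L0 miss [-]
  2 | R B1 → L1 miss [-]
  3 | W B1 → L1 hit [D]
  4 | W B1 → L1 hit [D]
  5 | R B1 → L1 hit [D]
  6 | W B0 → L0 hit [D]
  7 | W B0 → L0 hit [D]
  8 | R B2 → L0 miss wb→B0 [-]
  9 | W B3 → L1 miss wb→B1 [D]
  10 | R B3 → L1 hit [D]

DIRTY = [3]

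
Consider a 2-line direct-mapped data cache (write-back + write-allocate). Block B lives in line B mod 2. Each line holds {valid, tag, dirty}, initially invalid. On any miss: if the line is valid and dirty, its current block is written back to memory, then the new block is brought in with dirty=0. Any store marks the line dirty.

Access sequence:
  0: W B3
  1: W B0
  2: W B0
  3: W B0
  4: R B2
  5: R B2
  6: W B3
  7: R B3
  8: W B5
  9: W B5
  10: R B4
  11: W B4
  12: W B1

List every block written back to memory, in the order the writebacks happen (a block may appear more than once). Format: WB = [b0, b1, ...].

0: W B3 -> L1 miss  d=D]
1: W B0 -> L0 miss  d=D]
2: W B0 -> L0 hit  d=D]
3: W B0 -> L0 hit  d=D]
4: R B2 -> L0 miss wb->B0  d=-]
5: R B2 -> L0 hit  d=-]
6: W B3 -> L1 hit  d=D]
7: R B3 -> L1 hit  d=D]
8: W B5 -> L1 miss wb->B3  d=D]
9: W B5 -> L1 hit  d=D]
10: R B4 -> L0 miss  d=-]
11: W B4 -> L0 hit  d=D]
12: W B1 -> L1 miss wb->B5  d=D]

WB = [0, 3, 5]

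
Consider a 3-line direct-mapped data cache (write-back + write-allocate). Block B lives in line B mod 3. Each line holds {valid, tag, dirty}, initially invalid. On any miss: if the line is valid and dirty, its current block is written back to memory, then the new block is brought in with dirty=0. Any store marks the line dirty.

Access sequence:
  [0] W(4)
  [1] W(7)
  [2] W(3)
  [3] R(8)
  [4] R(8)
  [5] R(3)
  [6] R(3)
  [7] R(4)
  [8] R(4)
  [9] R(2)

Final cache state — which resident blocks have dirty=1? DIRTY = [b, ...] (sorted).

DIRTY = [3]

0: W B4 -> L1 miss  d=D]
1: W B7 -> L1 miss wb->B4  d=D]
2: W B3 -> L0 miss  d=D]
3: R B8 -> L2 miss  d=-]
4: R B8 -> L2 hit  d=-]
5: R B3 -> L0 hit  d=D]
6: R B3 -> L0 hit  d=D]
7: R B4 -> L1 miss wb->B7  d=-]
8: R B4 -> L1 hit  d=-]
9: R B2 -> L2 miss  d=-]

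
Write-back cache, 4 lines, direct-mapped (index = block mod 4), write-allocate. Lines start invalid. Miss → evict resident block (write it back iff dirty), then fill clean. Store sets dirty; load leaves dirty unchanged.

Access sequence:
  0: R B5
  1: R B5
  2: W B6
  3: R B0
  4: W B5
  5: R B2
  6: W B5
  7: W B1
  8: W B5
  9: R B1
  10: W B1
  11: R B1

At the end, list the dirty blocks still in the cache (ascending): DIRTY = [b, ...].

  0 | R B5 → L1 miss [-]
  1 | R B5 → L1 hit [-]
  2 | W B6 → L2 miss [D]
  3 | R B0 → L0 miss [-]
  4 | W B5 → L1 hit [D]
  5 | R B2 → L2 miss wb→B6 [-]
  6 | W B5 → L1 hit [D]
  7 | W B1 → L1 miss wb→B5 [D]
  8 | W B5 → L1 miss wb→B1 [D]
  9 | R B1 → L1 miss wb→B5 [-]
  10 | W B1 → L1 hit [D]
  11 | R B1 → L1 hit [D]

DIRTY = [1]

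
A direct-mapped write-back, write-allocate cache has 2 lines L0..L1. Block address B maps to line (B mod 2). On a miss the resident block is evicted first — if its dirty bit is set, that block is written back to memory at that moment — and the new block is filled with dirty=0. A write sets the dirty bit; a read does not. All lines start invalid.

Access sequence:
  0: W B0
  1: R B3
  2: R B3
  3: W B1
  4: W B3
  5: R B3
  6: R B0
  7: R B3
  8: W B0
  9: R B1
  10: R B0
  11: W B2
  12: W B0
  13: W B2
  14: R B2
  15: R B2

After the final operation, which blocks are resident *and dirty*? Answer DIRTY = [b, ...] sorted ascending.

  0 | W B0 → L0 miss [D]
  1 | R B3 → L1 miss [-]
  2 | R B3 → L1 hit [-]
  3 | W B1 → L1 miss [D]
  4 | W B3 → L1 miss wb→B1 [D]
  5 | R B3 → L1 hit [D]
  6 | R B0 → L0 hit [D]
  7 | R B3 → L1 hit [D]
  8 | W B0 → L0 hit [D]
  9 | R B1 → L1 miss wb→B3 [-]
  10 | R B0 → L0 hit [D]
  11 | W B2 → L0 miss wb→B0 [D]
  12 | W B0 → L0 miss wb→B2 [D]
  13 | W B2 → L0 miss wb→B0 [D]
  14 | R B2 → L0 hit [D]
  15 | R B2 → L0 hit [D]

DIRTY = [2]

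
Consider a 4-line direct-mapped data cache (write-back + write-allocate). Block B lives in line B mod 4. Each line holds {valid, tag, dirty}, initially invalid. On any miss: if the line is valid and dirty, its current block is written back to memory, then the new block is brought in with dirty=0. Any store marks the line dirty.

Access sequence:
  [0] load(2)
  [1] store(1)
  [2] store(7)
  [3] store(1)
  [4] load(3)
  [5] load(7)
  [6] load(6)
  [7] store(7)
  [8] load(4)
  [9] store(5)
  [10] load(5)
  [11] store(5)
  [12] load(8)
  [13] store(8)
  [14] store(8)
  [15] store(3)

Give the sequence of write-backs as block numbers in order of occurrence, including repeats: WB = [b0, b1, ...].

0: R B2 → L2 miss [-]
1: W B1 → L1 miss [D]
2: W B7 → L3 miss [D]
3: W B1 → L1 hit [D]
4: R B3 → L3 miss wb→B7 [-]
5: R B7 → L3 miss [-]
6: R B6 → L2 miss [-]
7: W B7 → L3 hit [D]
8: R B4 → L0 miss [-]
9: W B5 → L1 miss wb→B1 [D]
10: R B5 → L1 hit [D]
11: W B5 → L1 hit [D]
12: R B8 → L0 miss [-]
13: W B8 → L0 hit [D]
14: W B8 → L0 hit [D]
15: W B3 → L3 miss wb→B7 [D]

WB = [7, 1, 7]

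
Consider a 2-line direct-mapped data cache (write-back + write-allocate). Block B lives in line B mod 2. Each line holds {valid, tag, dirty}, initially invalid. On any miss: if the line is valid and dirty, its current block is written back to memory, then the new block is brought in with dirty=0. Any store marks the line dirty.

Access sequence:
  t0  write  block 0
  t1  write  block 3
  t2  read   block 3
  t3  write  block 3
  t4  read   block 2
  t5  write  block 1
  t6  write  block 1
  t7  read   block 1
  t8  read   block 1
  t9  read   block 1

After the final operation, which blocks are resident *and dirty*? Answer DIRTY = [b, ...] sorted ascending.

DIRTY = [1]

0: W B0 → L0 miss [D]
1: W B3 → L1 miss [D]
2: R B3 → L1 hit [D]
3: W B3 → L1 hit [D]
4: R B2 → L0 miss wb→B0 [-]
5: W B1 → L1 miss wb→B3 [D]
6: W B1 → L1 hit [D]
7: R B1 → L1 hit [D]
8: R B1 → L1 hit [D]
9: R B1 → L1 hit [D]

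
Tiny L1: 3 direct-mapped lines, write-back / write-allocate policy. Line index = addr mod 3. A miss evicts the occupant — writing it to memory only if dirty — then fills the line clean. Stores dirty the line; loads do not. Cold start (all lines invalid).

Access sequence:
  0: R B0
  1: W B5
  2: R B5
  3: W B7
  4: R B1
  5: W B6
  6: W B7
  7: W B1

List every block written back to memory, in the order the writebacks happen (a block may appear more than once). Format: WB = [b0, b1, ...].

WB = [7, 7]

0: R B0 → L0 miss [-]
1: W B5 → L2 miss [D]
2: R B5 → L2 hit [D]
3: W B7 → L1 miss [D]
4: R B1 → L1 miss wb→B7 [-]
5: W B6 → L0 miss [D]
6: W B7 → L1 miss [D]
7: W B1 → L1 miss wb→B7 [D]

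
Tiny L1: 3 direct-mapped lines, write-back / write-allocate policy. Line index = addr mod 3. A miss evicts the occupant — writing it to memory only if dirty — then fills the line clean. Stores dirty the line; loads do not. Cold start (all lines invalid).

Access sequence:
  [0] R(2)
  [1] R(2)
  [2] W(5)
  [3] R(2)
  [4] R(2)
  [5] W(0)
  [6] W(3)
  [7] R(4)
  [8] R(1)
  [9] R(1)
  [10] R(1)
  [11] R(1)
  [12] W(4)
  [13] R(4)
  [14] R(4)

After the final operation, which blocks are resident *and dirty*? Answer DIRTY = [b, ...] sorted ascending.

DIRTY = [3, 4]

0: R B2 -> L2 miss  d=-]
1: R B2 -> L2 hit  d=-]
2: W B5 -> L2 miss  d=D]
3: R B2 -> L2 miss wb->B5  d=-]
4: R B2 -> L2 hit  d=-]
5: W B0 -> L0 miss  d=D]
6: W B3 -> L0 miss wb->B0  d=D]
7: R B4 -> L1 miss  d=-]
8: R B1 -> L1 miss  d=-]
9: R B1 -> L1 hit  d=-]
10: R B1 -> L1 hit  d=-]
11: R B1 -> L1 hit  d=-]
12: W B4 -> L1 miss  d=D]
13: R B4 -> L1 hit  d=D]
14: R B4 -> L1 hit  d=D]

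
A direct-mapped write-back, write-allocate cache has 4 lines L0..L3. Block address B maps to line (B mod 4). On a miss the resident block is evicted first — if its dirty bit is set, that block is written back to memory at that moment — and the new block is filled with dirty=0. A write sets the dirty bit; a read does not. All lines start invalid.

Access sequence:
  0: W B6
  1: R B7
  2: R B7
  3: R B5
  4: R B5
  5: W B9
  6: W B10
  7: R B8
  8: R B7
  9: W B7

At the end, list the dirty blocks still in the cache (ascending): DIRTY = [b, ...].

0: W B6 → L2 miss [D]
1: R B7 → L3 miss [-]
2: R B7 → L3 hit [-]
3: R B5 → L1 miss [-]
4: R B5 → L1 hit [-]
5: W B9 → L1 miss [D]
6: W B10 → L2 miss wb→B6 [D]
7: R B8 → L0 miss [-]
8: R B7 → L3 hit [-]
9: W B7 → L3 hit [D]

DIRTY = [7, 9, 10]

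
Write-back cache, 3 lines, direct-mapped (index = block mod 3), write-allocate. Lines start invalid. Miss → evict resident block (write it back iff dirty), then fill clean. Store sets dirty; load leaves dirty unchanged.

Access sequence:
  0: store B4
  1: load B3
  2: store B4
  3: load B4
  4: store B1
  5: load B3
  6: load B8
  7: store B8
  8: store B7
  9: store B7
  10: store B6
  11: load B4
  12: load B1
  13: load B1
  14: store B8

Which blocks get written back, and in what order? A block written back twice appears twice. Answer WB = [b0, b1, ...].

WB = [4, 1, 7]

0: W B4 -> L1 miss  d=D]
1: R B3 -> L0 miss  d=-]
2: W B4 -> L1 hit  d=D]
3: R B4 -> L1 hit  d=D]
4: W B1 -> L1 miss wb->B4  d=D]
5: R B3 -> L0 hit  d=-]
6: R B8 -> L2 miss  d=-]
7: W B8 -> L2 hit  d=D]
8: W B7 -> L1 miss wb->B1  d=D]
9: W B7 -> L1 hit  d=D]
10: W B6 -> L0 miss  d=D]
11: R B4 -> L1 miss wb->B7  d=-]
12: R B1 -> L1 miss  d=-]
13: R B1 -> L1 hit  d=-]
14: W B8 -> L2 hit  d=D]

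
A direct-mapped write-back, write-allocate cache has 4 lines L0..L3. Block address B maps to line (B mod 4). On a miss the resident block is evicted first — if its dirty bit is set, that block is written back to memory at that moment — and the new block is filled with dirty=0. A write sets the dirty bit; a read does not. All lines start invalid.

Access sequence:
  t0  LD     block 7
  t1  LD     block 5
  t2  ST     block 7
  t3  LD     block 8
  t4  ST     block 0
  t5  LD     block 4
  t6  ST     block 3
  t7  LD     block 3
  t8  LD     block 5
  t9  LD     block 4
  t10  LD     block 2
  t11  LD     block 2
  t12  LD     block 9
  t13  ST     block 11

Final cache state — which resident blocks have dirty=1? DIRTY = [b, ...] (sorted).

0: R B7 → L3 miss [-]
1: R B5 → L1 miss [-]
2: W B7 → L3 hit [D]
3: R B8 → L0 miss [-]
4: W B0 → L0 miss [D]
5: R B4 → L0 miss wb→B0 [-]
6: W B3 → L3 miss wb→B7 [D]
7: R B3 → L3 hit [D]
8: R B5 → L1 hit [-]
9: R B4 → L0 hit [-]
10: R B2 → L2 miss [-]
11: R B2 → L2 hit [-]
12: R B9 → L1 miss [-]
13: W B11 → L3 miss wb→B3 [D]

DIRTY = [11]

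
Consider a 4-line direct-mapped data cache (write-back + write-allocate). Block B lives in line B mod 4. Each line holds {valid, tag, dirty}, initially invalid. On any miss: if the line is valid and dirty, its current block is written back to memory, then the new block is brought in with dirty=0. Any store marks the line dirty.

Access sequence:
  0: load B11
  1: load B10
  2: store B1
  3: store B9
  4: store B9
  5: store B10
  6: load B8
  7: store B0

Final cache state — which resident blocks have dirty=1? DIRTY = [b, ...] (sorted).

  0 | R B11 → L3 miss [-]
  1 | R B10 → L2 miss [-]
  2 | W B1 → L1 miss [D]
  3 | W B9 → L1 miss wb→B1 [D]
  4 | W B9 → L1 hit [D]
  5 | W B10 → L2 hit [D]
  6 | R B8 → L0 miss [-]
  7 | W B0 → L0 miss [D]

DIRTY = [0, 9, 10]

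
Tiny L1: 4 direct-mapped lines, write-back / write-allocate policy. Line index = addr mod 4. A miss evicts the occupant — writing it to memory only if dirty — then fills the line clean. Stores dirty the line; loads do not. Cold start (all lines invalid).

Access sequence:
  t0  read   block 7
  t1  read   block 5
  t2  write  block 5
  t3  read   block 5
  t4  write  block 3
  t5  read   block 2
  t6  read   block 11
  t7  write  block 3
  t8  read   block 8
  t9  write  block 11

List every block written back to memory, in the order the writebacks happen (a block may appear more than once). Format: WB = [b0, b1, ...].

0: R B7 → L3 miss [-]
1: R B5 → L1 miss [-]
2: W B5 → L1 hit [D]
3: R B5 → L1 hit [D]
4: W B3 → L3 miss [D]
5: R B2 → L2 miss [-]
6: R B11 → L3 miss wb→B3 [-]
7: W B3 → L3 miss [D]
8: R B8 → L0 miss [-]
9: W B11 → L3 miss wb→B3 [D]

WB = [3, 3]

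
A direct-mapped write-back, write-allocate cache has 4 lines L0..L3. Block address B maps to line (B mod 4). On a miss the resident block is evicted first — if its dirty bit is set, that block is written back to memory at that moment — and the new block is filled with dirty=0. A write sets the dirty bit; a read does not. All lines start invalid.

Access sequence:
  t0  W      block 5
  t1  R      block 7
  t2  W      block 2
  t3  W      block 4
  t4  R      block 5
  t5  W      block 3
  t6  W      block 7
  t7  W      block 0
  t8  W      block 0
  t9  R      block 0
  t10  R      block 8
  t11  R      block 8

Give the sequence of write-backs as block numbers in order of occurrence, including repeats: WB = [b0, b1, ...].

0: W B5 → L1 miss [D]
1: R B7 → L3 miss [-]
2: W B2 → L2 miss [D]
3: W B4 → L0 miss [D]
4: R B5 → L1 hit [D]
5: W B3 → L3 miss [D]
6: W B7 → L3 miss wb→B3 [D]
7: W B0 → L0 miss wb→B4 [D]
8: W B0 → L0 hit [D]
9: R B0 → L0 hit [D]
10: R B8 → L0 miss wb→B0 [-]
11: R B8 → L0 hit [-]

WB = [3, 4, 0]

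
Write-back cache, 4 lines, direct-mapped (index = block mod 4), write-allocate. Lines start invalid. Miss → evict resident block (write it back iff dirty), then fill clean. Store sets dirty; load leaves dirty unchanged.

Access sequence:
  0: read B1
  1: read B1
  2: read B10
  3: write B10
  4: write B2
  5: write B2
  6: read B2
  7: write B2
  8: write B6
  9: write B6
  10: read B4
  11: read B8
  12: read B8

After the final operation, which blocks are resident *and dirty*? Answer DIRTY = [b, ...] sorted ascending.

0: R B1 → L1 miss [-]
1: R B1 → L1 hit [-]
2: R B10 → L2 miss [-]
3: W B10 → L2 hit [D]
4: W B2 → L2 miss wb→B10 [D]
5: W B2 → L2 hit [D]
6: R B2 → L2 hit [D]
7: W B2 → L2 hit [D]
8: W B6 → L2 miss wb→B2 [D]
9: W B6 → L2 hit [D]
10: R B4 → L0 miss [-]
11: R B8 → L0 miss [-]
12: R B8 → L0 hit [-]

DIRTY = [6]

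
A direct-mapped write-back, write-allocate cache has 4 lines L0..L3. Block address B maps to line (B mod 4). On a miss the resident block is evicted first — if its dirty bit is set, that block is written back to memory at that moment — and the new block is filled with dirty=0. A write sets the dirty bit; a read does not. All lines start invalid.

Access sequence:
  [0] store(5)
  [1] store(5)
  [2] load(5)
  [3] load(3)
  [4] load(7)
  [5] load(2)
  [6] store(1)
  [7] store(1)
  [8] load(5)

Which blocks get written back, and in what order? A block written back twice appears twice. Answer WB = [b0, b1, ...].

WB = [5, 1]

0: W B5 → L1 miss [D]
1: W B5 → L1 hit [D]
2: R B5 → L1 hit [D]
3: R B3 → L3 miss [-]
4: R B7 → L3 miss [-]
5: R B2 → L2 miss [-]
6: W B1 → L1 miss wb→B5 [D]
7: W B1 → L1 hit [D]
8: R B5 → L1 miss wb→B1 [-]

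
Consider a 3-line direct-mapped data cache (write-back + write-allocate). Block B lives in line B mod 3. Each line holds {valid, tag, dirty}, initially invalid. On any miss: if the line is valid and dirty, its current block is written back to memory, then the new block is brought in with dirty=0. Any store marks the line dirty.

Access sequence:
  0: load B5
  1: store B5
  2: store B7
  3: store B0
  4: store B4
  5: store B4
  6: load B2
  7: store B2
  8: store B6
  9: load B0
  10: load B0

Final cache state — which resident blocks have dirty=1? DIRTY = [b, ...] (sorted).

0: R B5 -> L2 miss  d=-]
1: W B5 -> L2 hit  d=D]
2: W B7 -> L1 miss  d=D]
3: W B0 -> L0 miss  d=D]
4: W B4 -> L1 miss wb->B7  d=D]
5: W B4 -> L1 hit  d=D]
6: R B2 -> L2 miss wb->B5  d=-]
7: W B2 -> L2 hit  d=D]
8: W B6 -> L0 miss wb->B0  d=D]
9: R B0 -> L0 miss wb->B6  d=-]
10: R B0 -> L0 hit  d=-]

DIRTY = [2, 4]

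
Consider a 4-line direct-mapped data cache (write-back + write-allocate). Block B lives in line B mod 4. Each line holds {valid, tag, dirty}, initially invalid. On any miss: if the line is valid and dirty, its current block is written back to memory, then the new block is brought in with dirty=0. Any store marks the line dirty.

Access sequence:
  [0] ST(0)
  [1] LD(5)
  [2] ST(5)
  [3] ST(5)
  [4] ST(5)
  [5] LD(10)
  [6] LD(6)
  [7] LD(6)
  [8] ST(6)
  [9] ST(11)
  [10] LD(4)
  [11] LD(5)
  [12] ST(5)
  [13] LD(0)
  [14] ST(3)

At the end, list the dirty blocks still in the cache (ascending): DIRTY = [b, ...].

DIRTY = [3, 5, 6]

0: W B0 → L0 miss [D]
1: R B5 → L1 miss [-]
2: W B5 → L1 hit [D]
3: W B5 → L1 hit [D]
4: W B5 → L1 hit [D]
5: R B10 → L2 miss [-]
6: R B6 → L2 miss [-]
7: R B6 → L2 hit [-]
8: W B6 → L2 hit [D]
9: W B11 → L3 miss [D]
10: R B4 → L0 miss wb→B0 [-]
11: R B5 → L1 hit [D]
12: W B5 → L1 hit [D]
13: R B0 → L0 miss [-]
14: W B3 → L3 miss wb→B11 [D]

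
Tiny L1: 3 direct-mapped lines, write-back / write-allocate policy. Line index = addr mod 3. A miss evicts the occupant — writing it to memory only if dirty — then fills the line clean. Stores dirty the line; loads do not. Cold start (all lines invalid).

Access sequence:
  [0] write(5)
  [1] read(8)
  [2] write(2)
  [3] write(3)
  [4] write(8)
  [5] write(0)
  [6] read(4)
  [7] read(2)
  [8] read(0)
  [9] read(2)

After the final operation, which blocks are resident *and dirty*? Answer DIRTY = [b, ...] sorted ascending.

0: W B5 → L2 miss [D]
1: R B8 → L2 miss wb→B5 [-]
2: W B2 → L2 miss [D]
3: W B3 → L0 miss [D]
4: W B8 → L2 miss wb→B2 [D]
5: W B0 → L0 miss wb→B3 [D]
6: R B4 → L1 miss [-]
7: R B2 → L2 miss wb→B8 [-]
8: R B0 → L0 hit [D]
9: R B2 → L2 hit [-]

DIRTY = [0]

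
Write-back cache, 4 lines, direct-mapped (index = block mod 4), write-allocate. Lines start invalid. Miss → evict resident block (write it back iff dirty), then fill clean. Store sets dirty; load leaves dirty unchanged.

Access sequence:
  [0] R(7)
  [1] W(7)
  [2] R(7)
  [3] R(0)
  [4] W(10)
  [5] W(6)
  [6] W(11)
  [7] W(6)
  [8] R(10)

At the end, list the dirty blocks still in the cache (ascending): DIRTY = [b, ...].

DIRTY = [11]

0: R B7 -> L3 miss  d=-]
1: W B7 -> L3 hit  d=D]
2: R B7 -> L3 hit  d=D]
3: R B0 -> L0 miss  d=-]
4: W B10 -> L2 miss  d=D]
5: W B6 -> L2 miss wb->B10  d=D]
6: W B11 -> L3 miss wb->B7  d=D]
7: W B6 -> L2 hit  d=D]
8: R B10 -> L2 miss wb->B6  d=-]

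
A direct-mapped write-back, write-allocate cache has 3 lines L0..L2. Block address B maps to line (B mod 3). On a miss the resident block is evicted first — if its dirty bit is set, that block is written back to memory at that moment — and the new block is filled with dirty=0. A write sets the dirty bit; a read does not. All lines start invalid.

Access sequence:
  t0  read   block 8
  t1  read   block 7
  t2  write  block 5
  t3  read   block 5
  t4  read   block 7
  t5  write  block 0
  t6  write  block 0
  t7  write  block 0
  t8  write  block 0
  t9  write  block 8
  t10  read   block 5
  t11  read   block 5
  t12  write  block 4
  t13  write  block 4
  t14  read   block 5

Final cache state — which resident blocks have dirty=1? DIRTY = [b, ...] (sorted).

DIRTY = [0, 4]

0: R B8 → L2 miss [-]
1: R B7 → L1 miss [-]
2: W B5 → L2 miss [D]
3: R B5 → L2 hit [D]
4: R B7 → L1 hit [-]
5: W B0 → L0 miss [D]
6: W B0 → L0 hit [D]
7: W B0 → L0 hit [D]
8: W B0 → L0 hit [D]
9: W B8 → L2 miss wb→B5 [D]
10: R B5 → L2 miss wb→B8 [-]
11: R B5 → L2 hit [-]
12: W B4 → L1 miss [D]
13: W B4 → L1 hit [D]
14: R B5 → L2 hit [-]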